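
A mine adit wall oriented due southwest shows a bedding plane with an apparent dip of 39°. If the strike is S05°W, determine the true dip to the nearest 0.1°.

51.6°

β = acute angle between strike S05°W and section due southwest = 40°.
tan δ = tan α / sin β = tan 39° / sin 40° = 0.8098 / 0.6428 = 1.2598
true dip = arctan 1.2598 = 51.56°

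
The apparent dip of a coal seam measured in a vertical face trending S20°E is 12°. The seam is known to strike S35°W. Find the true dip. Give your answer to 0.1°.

14.5°

β = acute angle between strike S35°W and section S20°E = 55°.
tan(true dip) = tan 12° / sin 55° = 0.2595
δ = arctan(0.2595) = 14.55°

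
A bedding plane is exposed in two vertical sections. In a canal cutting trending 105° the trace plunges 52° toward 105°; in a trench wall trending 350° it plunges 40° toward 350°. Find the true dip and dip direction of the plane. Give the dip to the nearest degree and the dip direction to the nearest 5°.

The two traces are lines in the plane: v₁ = (sin 105°·cos 52°, cos 105°·cos 52°, −sin 52°), v₂ = (sin 350°·cos 40°, cos 350°·cos 40°, −sin 40°).
The plane normal is n = v₁ × v₂ ∝ (0.697, 0.487, 0.427).
tan δ = √(n_x²+n_y²)/n_z = 0.850/0.427, so δ = 63.3°.
The horizontal component of n points toward azimuth atan2(n_x, n_y) = 55°, the dip direction.

true dip 63°, dip direction 055°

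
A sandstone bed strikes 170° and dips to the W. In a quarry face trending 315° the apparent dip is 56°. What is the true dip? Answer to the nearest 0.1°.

β = acute angle between strike 170° and section 315° = 35°.
tan δ = tan α / sin β = tan 56° / sin 35° = 1.4826 / 0.5736 = 2.5848
δ = arctan(2.5848) = 68.85°

68.8°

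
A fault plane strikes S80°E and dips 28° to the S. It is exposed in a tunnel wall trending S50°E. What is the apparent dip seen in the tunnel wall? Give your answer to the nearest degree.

The strike is S80°E and the section trends S50°E; the acute angle between them is β = 30°.
tan α = tan 28° × sin 30° = 0.5317 × 0.5000 = 0.2659
apparent dip = arctan 0.2659 = 14.89°

15°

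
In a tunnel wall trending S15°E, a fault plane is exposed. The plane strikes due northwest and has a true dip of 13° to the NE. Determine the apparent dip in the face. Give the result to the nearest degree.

The strike is due northwest and the section trends S15°E; the acute angle between them is β = 30°.
tan(apparent dip) = tan 13° · sin 30° = 0.1154
apparent dip = arctan 0.1154 = 6.58°

7°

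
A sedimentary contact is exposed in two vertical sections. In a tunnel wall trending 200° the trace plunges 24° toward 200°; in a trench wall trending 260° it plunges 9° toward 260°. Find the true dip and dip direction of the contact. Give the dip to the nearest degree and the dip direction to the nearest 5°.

Each apparent-dip line lies in the plane. As unit vectors (x east, y north, z up), v₁ plunges 24°→200° and v₂ plunges 9°→260°.
Cross product v₁ × v₂ gives the pole to the plane: n ∝ (-0.065, -0.347, 0.781).
tan δ = √(n_x²+n_y²)/n_z = 0.353/0.781, so δ = 24.3°.
The horizontal component of n points toward azimuth atan2(n_x, n_y) = 191°, the dip direction.

true dip 24°, dip direction 190°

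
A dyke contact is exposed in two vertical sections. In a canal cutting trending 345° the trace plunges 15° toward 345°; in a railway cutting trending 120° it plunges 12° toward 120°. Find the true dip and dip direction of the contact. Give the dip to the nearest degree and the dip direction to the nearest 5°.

Each apparent-dip line lies in the plane. As unit vectors (x east, y north, z up), v₁ plunges 15°→345° and v₂ plunges 12°→120°.
Cross product v₁ × v₂ gives the pole to the plane: n ∝ (0.321, 0.271, 0.668).
Dip δ = arctan(|n_h|/n_z) = arctan(0.420/0.668) = 32.2°.
Dip direction = atan2(0.321, 0.271) = 50° (azimuth of n's horizontal projection).

true dip 32°, dip direction 050°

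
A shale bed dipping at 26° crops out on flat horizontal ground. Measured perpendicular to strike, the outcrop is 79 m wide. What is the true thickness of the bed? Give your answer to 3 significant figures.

34.6 m

True thickness t = w · sin(dip) = 79 × sin 26°
t = 79 × 0.4384 = 34.631 m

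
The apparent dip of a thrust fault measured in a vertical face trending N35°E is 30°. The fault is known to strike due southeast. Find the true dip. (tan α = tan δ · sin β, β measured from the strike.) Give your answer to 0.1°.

The section is 80° from the strike.
tan δ = tan α / sin β = tan 30° / sin 80° = 0.5774 / 0.9848 = 0.5863
δ = arctan(0.5863) = 30.38°

30.4°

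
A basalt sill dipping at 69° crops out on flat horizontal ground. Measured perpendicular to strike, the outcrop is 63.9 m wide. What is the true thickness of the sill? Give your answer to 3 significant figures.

59.7 m

True thickness t = w · sin(dip) = 63.9 × sin 69°
t = 63.9 × 0.9336 = 59.656 m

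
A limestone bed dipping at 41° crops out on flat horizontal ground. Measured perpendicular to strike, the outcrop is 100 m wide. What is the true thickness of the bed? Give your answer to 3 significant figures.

True thickness t = w · sin(dip) = 100 × sin 41°
t = 100 × 0.6561 = 65.606 m

65.6 m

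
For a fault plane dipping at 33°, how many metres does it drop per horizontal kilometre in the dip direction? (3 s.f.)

drop per km = 1000 × tan 33° = 1000 × 0.6494

649 m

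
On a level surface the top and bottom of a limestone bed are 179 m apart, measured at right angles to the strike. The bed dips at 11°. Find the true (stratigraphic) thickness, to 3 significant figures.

34.2 m

True thickness t = w · sin(dip) = 179 × sin 11°
t = 179 × 0.1908 = 34.155 m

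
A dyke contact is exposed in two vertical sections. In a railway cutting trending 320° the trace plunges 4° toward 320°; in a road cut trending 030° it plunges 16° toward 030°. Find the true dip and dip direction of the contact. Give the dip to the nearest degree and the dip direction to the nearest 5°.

true dip 16°, dip direction 035°

Each apparent-dip line lies in the plane. As unit vectors (x east, y north, z up), v₁ plunges 4°→320° and v₂ plunges 16°→030°.
n = v₁ × v₂ = (0.153, 0.210, 0.901) (taken with n_z > 0).
tan δ = √(n_x²+n_y²)/n_z = 0.260/0.901, so δ = 16.1°.
Dip direction = atan2(0.153, 0.210) = 36° (azimuth of n's horizontal projection).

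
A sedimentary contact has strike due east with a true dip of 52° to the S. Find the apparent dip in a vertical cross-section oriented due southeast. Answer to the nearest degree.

The strike is due east and the section trends due southeast; the acute angle between them is β = 45°.
tan α = tan 52° × sin 45° = 1.2799 × 0.7071 = 0.9051
apparent dip = arctan 0.9051 = 42.15°

42°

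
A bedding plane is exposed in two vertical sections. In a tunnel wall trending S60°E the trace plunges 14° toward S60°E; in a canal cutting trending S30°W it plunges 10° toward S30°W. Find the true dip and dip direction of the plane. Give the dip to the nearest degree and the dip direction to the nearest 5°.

true dip 17°, dip direction 155°

The two traces are lines in the plane: v₁ = (sin 120°·cos 14°, cos 120°·cos 14°, −sin 14°), v₂ = (sin 210°·cos 10°, cos 210°·cos 10°, −sin 10°).
The plane normal is n = v₁ × v₂ ∝ (0.122, -0.265, 0.956).
tan δ = √(n_x²+n_y²)/n_z = 0.292/0.956, so δ = 17.0°.
Dip direction = atan2(0.122, -0.265) = 155° (azimuth of n's horizontal projection).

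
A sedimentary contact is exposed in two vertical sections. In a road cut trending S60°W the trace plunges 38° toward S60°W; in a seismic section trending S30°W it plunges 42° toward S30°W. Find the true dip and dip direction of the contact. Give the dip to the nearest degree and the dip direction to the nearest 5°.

The two traces are lines in the plane: v₁ = (sin 240°·cos 38°, cos 240°·cos 38°, −sin 38°), v₂ = (sin 210°·cos 42°, cos 210°·cos 42°, −sin 42°).
The plane normal is n = v₁ × v₂ ∝ (-0.133, -0.228, 0.293).
True dip = arccos(n_z / |n|) = arccos(0.7431) = 42.0°.
The horizontal component of n points toward azimuth atan2(n_x, n_y) = 210°, the dip direction.

true dip 42°, dip direction 210°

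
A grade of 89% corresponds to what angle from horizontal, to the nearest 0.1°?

41.7°

tan θ = 89/100 = 0.8900
θ = arctan(0.8900) = 41.67°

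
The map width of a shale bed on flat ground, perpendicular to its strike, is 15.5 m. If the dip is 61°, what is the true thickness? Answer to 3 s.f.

13.6 m

True thickness t = w · sin(dip) = 15.5 × sin 61°
t = 15.5 × 0.8746 = 13.557 m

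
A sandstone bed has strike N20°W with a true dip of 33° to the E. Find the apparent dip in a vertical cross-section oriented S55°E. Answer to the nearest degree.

20°

Angle between strike (N20°W) and section (S55°E): β = 35°.
tan(apparent dip) = tan 33° · sin 35° = 0.3725
apparent dip = arctan 0.3725 = 20.43°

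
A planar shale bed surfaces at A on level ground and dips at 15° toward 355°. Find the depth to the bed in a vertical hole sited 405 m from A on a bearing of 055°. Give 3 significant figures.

54.3 m

The hole lies 60° from the dip direction, so the down-dip offset is 405 × cos 60° = 202.50 m.
Depth = down-dip offset × tan(dip) = 202.50 × tan 15° = 202.50 × 0.2679
Depth = 54.26 m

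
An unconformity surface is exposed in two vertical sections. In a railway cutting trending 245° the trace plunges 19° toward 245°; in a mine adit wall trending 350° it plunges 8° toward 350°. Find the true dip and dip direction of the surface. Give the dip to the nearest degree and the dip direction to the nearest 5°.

Represent each trace as a vector plunging at its apparent dip toward its trend (east-north-up frame): v₁ = (-0.857, -0.400, -0.326), v₂ = (-0.172, 0.975, -0.139).
Cross product v₁ × v₂ gives the pole to the plane: n ∝ (-0.373, 0.063, 0.904).
tan δ = √(n_x²+n_y²)/n_z = 0.378/0.904, so δ = 22.7°.
The horizontal component of n points toward azimuth atan2(n_x, n_y) = 280°, the dip direction.

true dip 23°, dip direction 280°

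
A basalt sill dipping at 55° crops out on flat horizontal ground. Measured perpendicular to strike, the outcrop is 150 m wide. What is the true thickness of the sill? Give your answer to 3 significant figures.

123 m

True thickness t = w · sin(dip) = 150 × sin 55°
t = 150 × 0.8192 = 122.873 m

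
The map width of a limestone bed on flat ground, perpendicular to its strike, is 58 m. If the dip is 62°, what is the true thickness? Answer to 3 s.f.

True thickness t = w · sin(dip) = 58 × sin 62°
t = 58 × 0.8829 = 51.211 m

51.2 m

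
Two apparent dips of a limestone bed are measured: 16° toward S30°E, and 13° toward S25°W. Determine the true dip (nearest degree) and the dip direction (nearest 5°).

true dip 17°, dip direction 165°

Each apparent-dip line lies in the plane. As unit vectors (x east, y north, z up), v₁ plunges 16°→S30°E and v₂ plunges 13°→S25°W.
n = v₁ × v₂ = (0.056, -0.222, 0.767) (taken with n_z > 0).
True dip = arccos(n_z / |n|) = arccos(0.9584) = 16.6°.
Dip direction = atan2(0.056, -0.222) = 166° (azimuth of n's horizontal projection).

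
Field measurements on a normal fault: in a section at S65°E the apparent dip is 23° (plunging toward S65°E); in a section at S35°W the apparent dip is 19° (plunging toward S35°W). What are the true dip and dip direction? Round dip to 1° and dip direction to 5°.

true dip 31°, dip direction 160°

The two traces are lines in the plane: v₁ = (sin 115°·cos 23°, cos 115°·cos 23°, −sin 23°), v₂ = (sin 215°·cos 19°, cos 215°·cos 19°, −sin 19°).
The plane normal is n = v₁ × v₂ ∝ (0.176, -0.484, 0.857).
Dip δ = arctan(|n_h|/n_z) = arctan(0.515/0.857) = 31.0°.
The horizontal component of n points toward azimuth atan2(n_x, n_y) = 160°, the dip direction.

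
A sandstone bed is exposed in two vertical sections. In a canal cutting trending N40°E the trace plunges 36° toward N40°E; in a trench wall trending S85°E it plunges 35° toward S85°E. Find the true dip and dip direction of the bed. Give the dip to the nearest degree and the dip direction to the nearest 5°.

Represent each trace as a vector plunging at its apparent dip toward its trend (east-north-up frame): v₁ = (0.520, 0.620, -0.588), v₂ = (0.816, -0.071, -0.574).
n = v₁ × v₂ = (0.397, 0.181, 0.543) (taken with n_z > 0).
Dip δ = arctan(|n_h|/n_z) = arctan(0.437/0.543) = 38.8°.
Dip direction = atan2(0.397, 0.181) = 65° (azimuth of n's horizontal projection).

true dip 39°, dip direction 065°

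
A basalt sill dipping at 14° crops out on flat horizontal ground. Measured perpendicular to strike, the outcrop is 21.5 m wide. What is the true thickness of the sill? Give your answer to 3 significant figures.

True thickness t = w · sin(dip) = 21.5 × sin 14°
t = 21.5 × 0.2419 = 5.201 m

5.20 m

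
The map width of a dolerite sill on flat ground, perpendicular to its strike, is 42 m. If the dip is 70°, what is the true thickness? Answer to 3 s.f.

39.5 m

True thickness t = w · sin(dip) = 42 × sin 70°
t = 42 × 0.9397 = 39.467 m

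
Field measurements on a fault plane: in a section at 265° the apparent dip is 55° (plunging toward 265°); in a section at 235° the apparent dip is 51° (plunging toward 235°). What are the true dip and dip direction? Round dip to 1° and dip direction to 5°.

true dip 55°, dip direction 265°

Represent each trace as a vector plunging at its apparent dip toward its trend (east-north-up frame): v₁ = (-0.571, -0.050, -0.819), v₂ = (-0.516, -0.361, -0.777).
n = v₁ × v₂ = (-0.257, -0.022, 0.180) (taken with n_z > 0).
tan δ = √(n_x²+n_y²)/n_z = 0.258/0.180, so δ = 55.0°.
The horizontal component of n points toward azimuth atan2(n_x, n_y) = 265°, the dip direction.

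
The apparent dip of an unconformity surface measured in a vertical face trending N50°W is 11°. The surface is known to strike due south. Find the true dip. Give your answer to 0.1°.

14.2°

β = acute angle between strike due south and section N50°W = 50°.
tan(true dip) = tan 11° / sin 50° = 0.2537
true dip = arctan 0.2537 = 14.24°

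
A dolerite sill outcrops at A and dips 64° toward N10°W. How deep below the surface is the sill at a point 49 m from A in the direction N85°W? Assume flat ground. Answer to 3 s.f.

The hole lies 75° from the dip direction, so the down-dip offset is 49 × cos 75° = 12.68 m.
Depth = down-dip offset × tan(dip) = 12.68 × tan 64° = 12.68 × 2.0503
Depth = 26.00 m

26.0 m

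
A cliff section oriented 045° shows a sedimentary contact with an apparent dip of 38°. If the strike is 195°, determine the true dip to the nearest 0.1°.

The section is 30° from the strike.
tan(true dip) = tan 38° / sin 30° = 1.5626
δ = arctan(1.5626) = 57.38°

57.4°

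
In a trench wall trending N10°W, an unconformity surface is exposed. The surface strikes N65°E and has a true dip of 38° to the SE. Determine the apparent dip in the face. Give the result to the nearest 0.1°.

37.0°

The strike is N65°E and the section trends N10°W; the acute angle between them is β = 75°.
tan α = tan 38° × sin 75° = 0.7813 × 0.9659 = 0.7547
α = arctan(0.7547) = 37.04°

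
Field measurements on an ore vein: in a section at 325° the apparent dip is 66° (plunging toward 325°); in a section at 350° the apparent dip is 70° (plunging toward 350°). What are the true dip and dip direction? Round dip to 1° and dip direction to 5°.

Each apparent-dip line lies in the plane. As unit vectors (x east, y north, z up), v₁ plunges 66°→325° and v₂ plunges 70°→350°.
n = v₁ × v₂ = (0.005, 0.165, 0.059) (taken with n_z > 0).
True dip = arccos(n_z / |n|) = arccos(0.3355) = 70.4°.
The horizontal component of n points toward azimuth atan2(n_x, n_y) = 2°, the dip direction.

true dip 70°, dip direction 000°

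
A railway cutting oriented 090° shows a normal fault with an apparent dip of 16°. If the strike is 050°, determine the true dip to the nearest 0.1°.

24.0°

β = acute angle between strike 050° and section 090° = 40°.
tan δ = tan α / sin β = tan 16° / sin 40° = 0.2867 / 0.6428 = 0.4461
true dip = arctan 0.4461 = 24.04°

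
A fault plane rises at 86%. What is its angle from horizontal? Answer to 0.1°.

tan θ = 86/100 = 0.8600
θ = arctan(0.8600) = 40.70°

40.7°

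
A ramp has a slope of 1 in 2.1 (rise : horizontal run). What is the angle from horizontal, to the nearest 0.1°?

25.5°

tan θ = 1/2.1 = 0.4762
θ = arctan(0.4762) = 25.46°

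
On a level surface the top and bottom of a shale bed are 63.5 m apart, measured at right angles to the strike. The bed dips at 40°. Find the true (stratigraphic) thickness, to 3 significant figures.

40.8 m

True thickness t = w · sin(dip) = 63.5 × sin 40°
t = 63.5 × 0.6428 = 40.817 m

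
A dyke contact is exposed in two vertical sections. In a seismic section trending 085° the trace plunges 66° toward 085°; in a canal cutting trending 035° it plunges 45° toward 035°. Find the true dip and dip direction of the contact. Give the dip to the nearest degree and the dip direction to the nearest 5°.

true dip 67°, dip direction 100°

Each apparent-dip line lies in the plane. As unit vectors (x east, y north, z up), v₁ plunges 66°→085° and v₂ plunges 45°→035°.
Cross product v₁ × v₂ gives the pole to the plane: n ∝ (0.504, -0.084, 0.220).
tan δ = √(n_x²+n_y²)/n_z = 0.511/0.220, so δ = 66.7°.
Dip direction = atan2(0.504, -0.084) = 99° (azimuth of n's horizontal projection).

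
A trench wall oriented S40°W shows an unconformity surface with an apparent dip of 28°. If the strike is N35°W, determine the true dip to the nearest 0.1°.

28.8°

The section is 75° from the strike.
tan(true dip) = tan 28° / sin 75° = 0.5505
true dip = arctan 0.5505 = 28.83°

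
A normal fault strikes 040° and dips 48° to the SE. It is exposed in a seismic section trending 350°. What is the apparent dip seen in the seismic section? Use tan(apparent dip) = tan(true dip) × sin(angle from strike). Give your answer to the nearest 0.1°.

40.4°

Angle between strike (040°) and section (350°): β = 50°.
tan α = tan 48° × sin 50° = 1.1106 × 0.7660 = 0.8508
α = arctan(0.8508) = 40.39°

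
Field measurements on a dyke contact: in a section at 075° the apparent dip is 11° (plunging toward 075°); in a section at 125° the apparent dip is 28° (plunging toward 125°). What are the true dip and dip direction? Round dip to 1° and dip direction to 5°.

true dip 29°, dip direction 145°

Represent each trace as a vector plunging at its apparent dip toward its trend (east-north-up frame): v₁ = (0.948, 0.254, -0.191), v₂ = (0.723, -0.506, -0.469).
n = v₁ × v₂ = (0.216, -0.307, 0.664) (taken with n_z > 0).
Dip δ = arctan(|n_h|/n_z) = arctan(0.375/0.664) = 29.5°.
Dip direction = atan2(0.216, -0.307) = 145° (azimuth of n's horizontal projection).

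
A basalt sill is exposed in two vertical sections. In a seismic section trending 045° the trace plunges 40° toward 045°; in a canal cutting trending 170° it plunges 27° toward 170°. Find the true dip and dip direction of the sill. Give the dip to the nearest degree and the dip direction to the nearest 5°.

true dip 56°, dip direction 100°

Each apparent-dip line lies in the plane. As unit vectors (x east, y north, z up), v₁ plunges 40°→045° and v₂ plunges 27°→170°.
n = v₁ × v₂ = (0.810, -0.146, 0.559) (taken with n_z > 0).
tan δ = √(n_x²+n_y²)/n_z = 0.823/0.559, so δ = 55.8°.
Dip direction = azimuth of (n_x, n_y) = atan2(0.810, -0.146) = 100°.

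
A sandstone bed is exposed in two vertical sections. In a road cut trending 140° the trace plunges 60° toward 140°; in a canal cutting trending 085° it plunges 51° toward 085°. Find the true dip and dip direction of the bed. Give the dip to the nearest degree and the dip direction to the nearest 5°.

true dip 60°, dip direction 130°

The two traces are lines in the plane: v₁ = (sin 140°·cos 60°, cos 140°·cos 60°, −sin 60°), v₂ = (sin 85°·cos 51°, cos 85°·cos 51°, −sin 51°).
Cross product v₁ × v₂ gives the pole to the plane: n ∝ (0.345, -0.293, 0.258).
Dip δ = arctan(|n_h|/n_z) = arctan(0.453/0.258) = 60.4°.
The horizontal component of n points toward azimuth atan2(n_x, n_y) = 130°, the dip direction.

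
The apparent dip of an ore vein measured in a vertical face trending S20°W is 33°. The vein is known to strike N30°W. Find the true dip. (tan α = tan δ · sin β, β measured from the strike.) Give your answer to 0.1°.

40.3°

β = acute angle between strike N30°W and section S20°W = 50°.
tan(true dip) = tan 33° / sin 50° = 0.8477
δ = arctan(0.8477) = 40.29°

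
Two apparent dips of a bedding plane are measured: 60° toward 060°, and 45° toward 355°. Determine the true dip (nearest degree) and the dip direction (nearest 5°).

The two traces are lines in the plane: v₁ = (sin 60°·cos 60°, cos 60°·cos 60°, −sin 60°), v₂ = (sin 355°·cos 45°, cos 355°·cos 45°, −sin 45°).
n = v₁ × v₂ = (0.433, 0.360, 0.320) (taken with n_z > 0).
True dip = arccos(n_z / |n|) = arccos(0.4946) = 60.4°.
Dip direction = azimuth of (n_x, n_y) = atan2(0.433, 0.360) = 50°.

true dip 60°, dip direction 050°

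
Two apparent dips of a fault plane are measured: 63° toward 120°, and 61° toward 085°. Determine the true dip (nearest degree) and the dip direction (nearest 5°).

true dip 63°, dip direction 110°

Each apparent-dip line lies in the plane. As unit vectors (x east, y north, z up), v₁ plunges 63°→120° and v₂ plunges 61°→085°.
Cross product v₁ × v₂ gives the pole to the plane: n ∝ (0.236, -0.086, 0.126).
Dip δ = arctan(|n_h|/n_z) = arctan(0.252/0.126) = 63.3°.
Dip direction = azimuth of (n_x, n_y) = atan2(0.236, -0.086) = 110°.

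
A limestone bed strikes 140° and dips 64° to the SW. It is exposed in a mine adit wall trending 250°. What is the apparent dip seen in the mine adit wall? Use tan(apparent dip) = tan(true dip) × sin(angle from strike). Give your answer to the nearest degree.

63°

The strike is 140° and the section trends 250°; the acute angle between them is β = 70°.
tan α = tan 64° × sin 70° = 2.0503 × 0.9397 = 1.9267
apparent dip = arctan 1.9267 = 62.57°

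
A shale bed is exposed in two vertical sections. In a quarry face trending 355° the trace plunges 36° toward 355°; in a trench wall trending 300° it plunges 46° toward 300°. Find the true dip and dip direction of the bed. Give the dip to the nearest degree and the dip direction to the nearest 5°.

true dip 46°, dip direction 310°

Each apparent-dip line lies in the plane. As unit vectors (x east, y north, z up), v₁ plunges 36°→355° and v₂ plunges 46°→300°.
n = v₁ × v₂ = (-0.376, 0.303, 0.460) (taken with n_z > 0).
True dip = arccos(n_z / |n|) = arccos(0.6903) = 46.3°.
The horizontal component of n points toward azimuth atan2(n_x, n_y) = 309°, the dip direction.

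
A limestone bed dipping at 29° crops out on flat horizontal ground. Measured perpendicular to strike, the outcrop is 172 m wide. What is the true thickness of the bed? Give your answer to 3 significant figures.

True thickness t = w · sin(dip) = 172 × sin 29°
t = 172 × 0.4848 = 83.387 m

83.4 m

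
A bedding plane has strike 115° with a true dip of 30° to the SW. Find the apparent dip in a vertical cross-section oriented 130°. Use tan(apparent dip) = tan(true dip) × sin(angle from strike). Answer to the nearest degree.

The strike is 115° and the section trends 130°; the acute angle between them is β = 15°.
tan(apparent dip) = tan 30° · sin 15° = 0.1494
α = arctan(0.1494) = 8.50°

8°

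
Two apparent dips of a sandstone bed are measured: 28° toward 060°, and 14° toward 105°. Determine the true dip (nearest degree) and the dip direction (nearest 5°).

true dip 29°, dip direction 040°

Each apparent-dip line lies in the plane. As unit vectors (x east, y north, z up), v₁ plunges 28°→060° and v₂ plunges 14°→105°.
n = v₁ × v₂ = (0.225, 0.255, 0.606) (taken with n_z > 0).
Dip δ = arctan(|n_h|/n_z) = arctan(0.340/0.606) = 29.3°.
Dip direction = azimuth of (n_x, n_y) = atan2(0.225, 0.255) = 41°.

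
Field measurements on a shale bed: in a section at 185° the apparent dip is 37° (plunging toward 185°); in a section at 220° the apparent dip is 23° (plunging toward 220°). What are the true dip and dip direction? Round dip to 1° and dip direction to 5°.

The two traces are lines in the plane: v₁ = (sin 185°·cos 37°, cos 185°·cos 37°, −sin 37°), v₂ = (sin 220°·cos 23°, cos 220°·cos 23°, −sin 23°).
Cross product v₁ × v₂ gives the pole to the plane: n ∝ (0.114, -0.329, 0.422).
Dip δ = arctan(|n_h|/n_z) = arctan(0.348/0.422) = 39.5°.
Dip direction = azimuth of (n_x, n_y) = atan2(0.114, -0.329) = 161°.

true dip 40°, dip direction 160°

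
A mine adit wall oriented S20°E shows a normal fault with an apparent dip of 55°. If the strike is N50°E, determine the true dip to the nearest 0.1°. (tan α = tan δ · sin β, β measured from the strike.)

β = acute angle between strike N50°E and section S20°E = 70°.
tan(true dip) = tan 55° / sin 70° = 1.5198
true dip = arctan 1.5198 = 56.66°

56.7°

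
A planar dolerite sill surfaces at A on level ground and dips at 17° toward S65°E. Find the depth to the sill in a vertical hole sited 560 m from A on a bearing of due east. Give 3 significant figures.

155 m

The hole lies 25° from the dip direction, so the down-dip offset is 560 × cos 25° = 507.53 m.
Depth = down-dip offset × tan(dip) = 507.53 × tan 17° = 507.53 × 0.3057
Depth = 155.17 m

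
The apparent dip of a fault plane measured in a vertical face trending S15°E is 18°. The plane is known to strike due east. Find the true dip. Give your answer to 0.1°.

18.6°

β = acute angle between strike due east and section S15°E = 75°.
tan δ = tan α / sin β = tan 18° / sin 75° = 0.3249 / 0.9659 = 0.3364
δ = arctan(0.3364) = 18.59°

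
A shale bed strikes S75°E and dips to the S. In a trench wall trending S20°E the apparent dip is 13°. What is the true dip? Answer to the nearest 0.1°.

15.7°

β = acute angle between strike S75°E and section S20°E = 55°.
tan δ = tan α / sin β = tan 13° / sin 55° = 0.2309 / 0.8192 = 0.2818
δ = arctan(0.2818) = 15.74°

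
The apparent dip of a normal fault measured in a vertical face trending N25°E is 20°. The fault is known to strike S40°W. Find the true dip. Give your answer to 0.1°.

54.6°

β = acute angle between strike S40°W and section N25°E = 15°.
tan δ = tan α / sin β = tan 20° / sin 15° = 0.3640 / 0.2588 = 1.4063
δ = arctan(1.4063) = 54.58°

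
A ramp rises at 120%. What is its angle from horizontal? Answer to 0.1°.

tan θ = 120/100 = 1.2000
θ = arctan(1.2000) = 50.19°

50.2°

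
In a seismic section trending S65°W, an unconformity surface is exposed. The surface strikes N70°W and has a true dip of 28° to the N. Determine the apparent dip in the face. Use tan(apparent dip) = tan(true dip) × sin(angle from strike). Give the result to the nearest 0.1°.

The strike is N70°W and the section trends S65°W; the acute angle between them is β = 45°.
tan α = tan 28° × sin 45° = 0.5317 × 0.7071 = 0.3760
α = arctan(0.3760) = 20.61°

20.6°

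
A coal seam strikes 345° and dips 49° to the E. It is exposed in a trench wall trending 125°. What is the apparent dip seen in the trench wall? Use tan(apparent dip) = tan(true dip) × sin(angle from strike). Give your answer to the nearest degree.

The section lies 40° from the strike.
tan(apparent dip) = tan 49° · sin 40° = 0.7394
apparent dip = arctan 0.7394 = 36.48°

36°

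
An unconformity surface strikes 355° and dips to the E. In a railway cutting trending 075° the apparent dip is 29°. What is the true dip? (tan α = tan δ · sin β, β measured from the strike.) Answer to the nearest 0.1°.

The section is 80° from the strike.
tan(true dip) = tan 29° / sin 80° = 0.5629
δ = arctan(0.5629) = 29.37°

29.4°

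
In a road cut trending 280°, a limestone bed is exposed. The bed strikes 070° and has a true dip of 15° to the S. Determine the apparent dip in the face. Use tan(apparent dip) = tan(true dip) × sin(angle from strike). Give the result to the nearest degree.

8°

The section lies 30° from the strike.
tan(apparent dip) = tan 15° · sin 30° = 0.1340
apparent dip = arctan 0.1340 = 7.63°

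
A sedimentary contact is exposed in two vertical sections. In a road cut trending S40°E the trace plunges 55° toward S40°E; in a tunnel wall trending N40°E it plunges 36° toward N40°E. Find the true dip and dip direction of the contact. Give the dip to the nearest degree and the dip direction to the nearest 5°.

true dip 60°, dip direction 105°

Each apparent-dip line lies in the plane. As unit vectors (x east, y north, z up), v₁ plunges 55°→S40°E and v₂ plunges 36°→N40°E.
n = v₁ × v₂ = (0.766, -0.209, 0.457) (taken with n_z > 0).
tan δ = √(n_x²+n_y²)/n_z = 0.794/0.457, so δ = 60.1°.
Dip direction = atan2(0.766, -0.209) = 105° (azimuth of n's horizontal projection).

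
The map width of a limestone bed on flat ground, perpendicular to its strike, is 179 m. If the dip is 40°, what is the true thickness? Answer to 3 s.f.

True thickness t = w · sin(dip) = 179 × sin 40°
t = 179 × 0.6428 = 115.059 m

115 m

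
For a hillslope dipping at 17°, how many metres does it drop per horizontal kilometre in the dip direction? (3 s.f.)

306 m

drop per km = 1000 × tan 17° = 1000 × 0.3057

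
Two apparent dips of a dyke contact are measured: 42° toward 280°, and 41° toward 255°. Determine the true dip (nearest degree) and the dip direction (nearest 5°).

true dip 42°, dip direction 270°

The two traces are lines in the plane: v₁ = (sin 280°·cos 42°, cos 280°·cos 42°, −sin 42°), v₂ = (sin 255°·cos 41°, cos 255°·cos 41°, −sin 41°).
Cross product v₁ × v₂ gives the pole to the plane: n ∝ (-0.215, 0.008, 0.237).
tan δ = √(n_x²+n_y²)/n_z = 0.216/0.237, so δ = 42.3°.
Dip direction = atan2(-0.215, 0.008) = 272° (azimuth of n's horizontal projection).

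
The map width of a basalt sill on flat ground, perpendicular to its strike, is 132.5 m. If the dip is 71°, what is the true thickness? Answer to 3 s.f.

125 m

True thickness t = w · sin(dip) = 132.5 × sin 71°
t = 132.5 × 0.9455 = 125.281 m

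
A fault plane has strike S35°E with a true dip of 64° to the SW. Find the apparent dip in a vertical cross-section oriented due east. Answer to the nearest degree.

The strike is S35°E and the section trends due east; the acute angle between them is β = 55°.
tan(apparent dip) = tan 64° · sin 55° = 1.6795
apparent dip = arctan 1.6795 = 59.23°

59°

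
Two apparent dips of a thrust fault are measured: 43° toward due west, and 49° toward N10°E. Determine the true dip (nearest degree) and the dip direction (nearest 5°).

The two traces are lines in the plane: v₁ = (sin 270°·cos 43°, cos 270°·cos 43°, −sin 43°), v₂ = (sin 10°·cos 49°, cos 10°·cos 49°, −sin 49°).
n = v₁ × v₂ = (-0.441, 0.630, 0.473) (taken with n_z > 0).
True dip = arccos(n_z / |n|) = arccos(0.5238) = 58.4°.
Dip direction = azimuth of (n_x, n_y) = atan2(-0.441, 0.630) = 325°.

true dip 58°, dip direction 325°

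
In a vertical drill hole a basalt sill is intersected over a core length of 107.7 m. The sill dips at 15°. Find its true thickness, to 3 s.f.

True thickness t = h · cos(dip) = 107.7 × cos 15°
t = 107.7 × 0.9659 = 104.030 m

104 m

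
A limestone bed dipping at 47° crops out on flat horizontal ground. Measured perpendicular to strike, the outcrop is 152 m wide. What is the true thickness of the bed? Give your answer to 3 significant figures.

True thickness t = w · sin(dip) = 152 × sin 47°
t = 152 × 0.7314 = 111.166 m

111 m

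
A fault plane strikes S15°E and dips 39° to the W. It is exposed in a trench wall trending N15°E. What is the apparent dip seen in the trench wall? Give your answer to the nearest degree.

22°

The strike is S15°E and the section trends N15°E; the acute angle between them is β = 30°.
tan(apparent dip) = tan 39° · sin 30° = 0.4049
α = arctan(0.4049) = 22.04°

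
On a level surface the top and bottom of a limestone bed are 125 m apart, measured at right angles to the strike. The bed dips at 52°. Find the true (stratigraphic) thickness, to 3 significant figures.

98.5 m

True thickness t = w · sin(dip) = 125 × sin 52°
t = 125 × 0.7880 = 98.501 m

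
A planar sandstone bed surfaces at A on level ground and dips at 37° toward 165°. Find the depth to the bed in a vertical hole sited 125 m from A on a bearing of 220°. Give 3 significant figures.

54.0 m

The hole lies 55° from the dip direction, so the down-dip offset is 125 × cos 55° = 71.70 m.
Depth = down-dip offset × tan(dip) = 71.70 × tan 37° = 71.70 × 0.7536
Depth = 54.03 m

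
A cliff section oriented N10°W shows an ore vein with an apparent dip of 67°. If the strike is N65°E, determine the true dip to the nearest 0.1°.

β = acute angle between strike N65°E and section N10°W = 75°.
tan(true dip) = tan 67° / sin 75° = 2.4390
δ = arctan(2.4390) = 67.71°

67.7°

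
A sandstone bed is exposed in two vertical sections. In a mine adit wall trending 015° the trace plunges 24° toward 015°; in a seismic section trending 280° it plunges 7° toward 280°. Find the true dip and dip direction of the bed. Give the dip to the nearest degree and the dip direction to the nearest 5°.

The two traces are lines in the plane: v₁ = (sin 15°·cos 24°, cos 15°·cos 24°, −sin 24°), v₂ = (sin 280°·cos 7°, cos 280°·cos 7°, −sin 7°).
n = v₁ × v₂ = (-0.037, 0.426, 0.903) (taken with n_z > 0).
tan δ = √(n_x²+n_y²)/n_z = 0.428/0.903, so δ = 25.4°.
Dip direction = azimuth of (n_x, n_y) = atan2(-0.037, 0.426) = 355°.

true dip 25°, dip direction 355°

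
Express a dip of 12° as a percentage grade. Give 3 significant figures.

21.3%

grade % = 100 × tan 12° = 100 × 0.2126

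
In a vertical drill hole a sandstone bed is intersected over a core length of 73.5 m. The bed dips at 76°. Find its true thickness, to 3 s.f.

17.8 m

True thickness t = h · cos(dip) = 73.5 × cos 76°
t = 73.5 × 0.2419 = 17.781 m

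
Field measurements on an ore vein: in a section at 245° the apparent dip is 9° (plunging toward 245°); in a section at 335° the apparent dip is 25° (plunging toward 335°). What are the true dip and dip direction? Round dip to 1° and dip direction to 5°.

Represent each trace as a vector plunging at its apparent dip toward its trend (east-north-up frame): v₁ = (-0.895, -0.417, -0.156), v₂ = (-0.383, 0.821, -0.423).
Cross product v₁ × v₂ gives the pole to the plane: n ∝ (-0.305, 0.318, 0.895).
Dip δ = arctan(|n_h|/n_z) = arctan(0.441/0.895) = 26.2°.
Dip direction = azimuth of (n_x, n_y) = atan2(-0.305, 0.318) = 316°.

true dip 26°, dip direction 315°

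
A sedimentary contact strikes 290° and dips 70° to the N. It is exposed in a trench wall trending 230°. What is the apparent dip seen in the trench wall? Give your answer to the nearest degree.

67°

The strike is 290° and the section trends 230°; the acute angle between them is β = 60°.
tan α = tan 70° × sin 60° = 2.7475 × 0.8660 = 2.3794
apparent dip = arctan 2.3794 = 67.20°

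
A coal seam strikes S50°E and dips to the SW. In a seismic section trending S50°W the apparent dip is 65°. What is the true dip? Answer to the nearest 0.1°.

65.3°

The section is 80° from the strike.
tan(true dip) = tan 65° / sin 80° = 2.1776
true dip = arctan 2.1776 = 65.33°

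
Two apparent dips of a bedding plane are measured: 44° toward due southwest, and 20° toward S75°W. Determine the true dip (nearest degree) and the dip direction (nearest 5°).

Represent each trace as a vector plunging at its apparent dip toward its trend (east-north-up frame): v₁ = (-0.509, -0.509, -0.695), v₂ = (-0.908, -0.243, -0.342).
Cross product v₁ × v₂ gives the pole to the plane: n ∝ (-0.005, -0.457, 0.338).
tan δ = √(n_x²+n_y²)/n_z = 0.457/0.338, so δ = 53.5°.
The horizontal component of n points toward azimuth atan2(n_x, n_y) = 181°, the dip direction.

true dip 53°, dip direction 180°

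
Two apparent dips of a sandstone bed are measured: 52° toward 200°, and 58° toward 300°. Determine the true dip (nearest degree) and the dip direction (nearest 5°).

true dip 66°, dip direction 255°

Each apparent-dip line lies in the plane. As unit vectors (x east, y north, z up), v₁ plunges 52°→200° and v₂ plunges 58°→300°.
The plane normal is n = v₁ × v₂ ∝ (-0.699, -0.183, 0.321).
True dip = arccos(n_z / |n|) = arccos(0.4061) = 66.0°.
Dip direction = azimuth of (n_x, n_y) = atan2(-0.699, -0.183) = 255°.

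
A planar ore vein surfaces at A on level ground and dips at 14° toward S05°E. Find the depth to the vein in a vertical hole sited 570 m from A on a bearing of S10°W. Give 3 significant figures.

137 m

The hole lies 15° from the dip direction, so the down-dip offset is 570 × cos 15° = 550.58 m.
Depth = down-dip offset × tan(dip) = 550.58 × tan 14° = 550.58 × 0.2493
Depth = 137.27 m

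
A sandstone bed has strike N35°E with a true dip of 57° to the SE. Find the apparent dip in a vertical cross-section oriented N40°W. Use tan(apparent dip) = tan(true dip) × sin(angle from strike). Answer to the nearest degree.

56°

Angle between strike (N35°E) and section (N40°W): β = 75°.
tan(apparent dip) = tan 57° · sin 75° = 1.4874
α = arctan(1.4874) = 56.09°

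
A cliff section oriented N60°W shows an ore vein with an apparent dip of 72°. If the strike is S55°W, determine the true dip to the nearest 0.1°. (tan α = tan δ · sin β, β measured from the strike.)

73.6°

The section is 65° from the strike.
tan(true dip) = tan 72° / sin 65° = 3.3958
δ = arctan(3.3958) = 73.59°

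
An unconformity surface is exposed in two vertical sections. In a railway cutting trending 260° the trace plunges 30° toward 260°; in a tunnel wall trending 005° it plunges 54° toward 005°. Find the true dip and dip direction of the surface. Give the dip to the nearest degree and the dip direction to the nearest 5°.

true dip 59°, dip direction 330°

The two traces are lines in the plane: v₁ = (sin 260°·cos 30°, cos 260°·cos 30°, −sin 30°), v₂ = (sin 5°·cos 54°, cos 5°·cos 54°, −sin 54°).
Cross product v₁ × v₂ gives the pole to the plane: n ∝ (-0.414, 0.716, 0.492).
tan δ = √(n_x²+n_y²)/n_z = 0.827/0.492, so δ = 59.3°.
Dip direction = atan2(-0.414, 0.716) = 330° (azimuth of n's horizontal projection).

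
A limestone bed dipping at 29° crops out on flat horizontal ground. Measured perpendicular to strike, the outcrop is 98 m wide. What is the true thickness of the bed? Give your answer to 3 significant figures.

47.5 m

True thickness t = w · sin(dip) = 98 × sin 29°
t = 98 × 0.4848 = 47.511 m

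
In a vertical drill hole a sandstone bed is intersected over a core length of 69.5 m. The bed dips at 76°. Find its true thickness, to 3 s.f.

16.8 m

True thickness t = h · cos(dip) = 69.5 × cos 76°
t = 69.5 × 0.2419 = 16.814 m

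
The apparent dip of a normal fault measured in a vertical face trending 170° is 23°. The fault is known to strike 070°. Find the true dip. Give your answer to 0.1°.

β = acute angle between strike 070° and section 170° = 80°.
tan δ = tan α / sin β = tan 23° / sin 80° = 0.4245 / 0.9848 = 0.4310
δ = arctan(0.4310) = 23.32°

23.3°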